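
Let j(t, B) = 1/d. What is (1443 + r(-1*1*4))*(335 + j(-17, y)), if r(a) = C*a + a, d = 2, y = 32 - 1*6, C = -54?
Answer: 1110505/2 ≈ 5.5525e+5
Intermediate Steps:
y = 26 (y = 32 - 6 = 26)
r(a) = -53*a (r(a) = -54*a + a = -53*a)
j(t, B) = 1/2
(1443 + r(-1*1*4))*(335 + j(-17, y)) = (1443 - 53*(-1*1)*4)*(335 + 1/2) = (1443 - (-53)*4)*(671/2) = (1443 - 53*(-4))*(671/2) = (1443 + 212)*(671/2) = 1655*(671/2) = 1110505/2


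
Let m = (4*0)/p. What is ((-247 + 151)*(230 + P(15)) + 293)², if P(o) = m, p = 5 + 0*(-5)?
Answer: 474673369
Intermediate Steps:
p = 5 (p = 5 + 0 = 5)
m = 0 (m = (4*0)/5 = 0*(⅕) = 0)
P(o) = 0
((-247 + 151)*(230 + P(15)) + 293)² = ((-247 + 151)*(230 + 0) + 293)² = (-96*230 + 293)² = (-22080 + 293)² = (-21787)² = 474673369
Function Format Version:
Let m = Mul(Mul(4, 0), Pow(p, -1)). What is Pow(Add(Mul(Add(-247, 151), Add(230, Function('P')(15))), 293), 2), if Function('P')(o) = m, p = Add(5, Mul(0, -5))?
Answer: 474673369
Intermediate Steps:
p = 5 (p = Add(5, 0) = 5)
m = 0 (m = Mul(Mul(4, 0), Pow(5, -1)) = Mul(0, Rational(1, 5)) = 0)
Function('P')(o) = 0
Pow(Add(Mul(Add(-247, 151), Add(230, Function('P')(15))), 293), 2) = Pow(Add(Mul(Add(-247, 151), Add(230, 0)), 293), 2) = Pow(Add(Mul(-96, 230), 293), 2) = Pow(Add(-22080, 293), 2) = Pow(-21787, 2) = 474673369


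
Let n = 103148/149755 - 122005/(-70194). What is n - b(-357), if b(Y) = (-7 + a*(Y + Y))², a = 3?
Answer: -48546052987626983/10511902470 ≈ -4.6182e+6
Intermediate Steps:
n = 25511229487/10511902470 (n = 103148*(1/149755) - 122005*(-1/70194) = 103148/149755 + 122005/70194 = 25511229487/10511902470 ≈ 2.4269)
b(Y) = (-7 + 6*Y)² (b(Y) = (-7 + 3*(Y + Y))² = (-7 + 3*(2*Y))² = (-7 + 6*Y)²)
n - b(-357) = 25511229487/10511902470 - (-7 + 6*(-357))² = 25511229487/10511902470 - (-7 - 2142)² = 25511229487/10511902470 - 1*(-2149)² = 25511229487/10511902470 - 1*4618201 = 25511229487/10511902470 - 4618201 = -48546052987626983/10511902470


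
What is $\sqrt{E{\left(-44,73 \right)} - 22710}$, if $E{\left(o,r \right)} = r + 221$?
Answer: $4 i \sqrt{1401} \approx 149.72 i$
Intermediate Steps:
$E{\left(o,r \right)} = 221 + r$
$\sqrt{E{\left(-44,73 \right)} - 22710} = \sqrt{\left(221 + 73\right) - 22710} = \sqrt{294 - 22710} = \sqrt{-22416} = 4 i \sqrt{1401}$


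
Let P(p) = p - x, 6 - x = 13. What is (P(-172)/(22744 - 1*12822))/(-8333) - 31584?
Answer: -237396903729/7516366 ≈ -31584.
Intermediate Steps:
x = -7 (x = 6 - 1*13 = 6 - 13 = -7)
P(p) = 7 + p (P(p) = p - 1*(-7) = p + 7 = 7 + p)
(P(-172)/(22744 - 1*12822))/(-8333) - 31584 = ((7 - 172)/(22744 - 1*12822))/(-8333) - 31584 = -165/(22744 - 12822)*(-1/8333) - 31584 = -165/9922*(-1/8333) - 31584 = -165*1/9922*(-1/8333) - 31584 = -15/902*(-1/8333) - 31584 = 15/7516366 - 31584 = -237396903729/7516366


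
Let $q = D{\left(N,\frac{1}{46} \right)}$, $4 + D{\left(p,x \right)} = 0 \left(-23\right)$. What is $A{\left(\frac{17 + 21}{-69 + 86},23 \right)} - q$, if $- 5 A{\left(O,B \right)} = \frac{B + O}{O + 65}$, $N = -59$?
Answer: $\frac{7477}{1905} \approx 3.9249$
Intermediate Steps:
$D{\left(p,x \right)} = -4$ ($D{\left(p,x \right)} = -4 + 0 \left(-23\right) = -4 + 0 = -4$)
$A{\left(O,B \right)} = - \frac{B + O}{5 \left(65 + O\right)}$ ($A{\left(O,B \right)} = - \frac{\left(B + O\right) \frac{1}{O + 65}}{5} = - \frac{\left(B + O\right) \frac{1}{65 + O}}{5} = - \frac{\frac{1}{65 + O} \left(B + O\right)}{5} = - \frac{B + O}{5 \left(65 + O\right)}$)
$q = -4$
$A{\left(\frac{17 + 21}{-69 + 86},23 \right)} - q = \frac{\left(-1\right) 23 - \frac{17 + 21}{-69 + 86}}{5 \left(65 + \frac{17 + 21}{-69 + 86}\right)} - -4 = \frac{-23 - \frac{38}{17}}{5 \left(65 + \frac{38}{17}\right)} + 4 = \frac{-23 - \frac{38}{17}}{5 \cdot \frac{1143}{17}} + 4 = \frac{1}{5} \cdot \frac{17}{1143} \left(- \frac{429}{17}\right) + 4 = - \frac{143}{1905} + 4 = \frac{7477}{1905}$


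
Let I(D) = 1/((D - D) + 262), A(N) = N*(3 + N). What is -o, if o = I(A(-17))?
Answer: -1/262 ≈ -0.0038168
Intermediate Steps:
I(D) = 1/262 (I(D) = 1/(0 + 262) = 1/262)
o = 1/262 ≈ 0.0038168
-o = -1*1/262 = -1/262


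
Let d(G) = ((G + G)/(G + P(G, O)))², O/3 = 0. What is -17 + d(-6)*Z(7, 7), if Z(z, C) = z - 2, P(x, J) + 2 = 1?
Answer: -113/49 ≈ -2.3061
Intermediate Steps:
O = 0 (O = 3*0 = 0)
P(x, J) = -1 (P(x, J) = -2 + 1 = -1)
d(G) = 4*G²/(-1 + G)² (d(G) = ((G + G)/(G - 1))² = ((2*G)/(-1 + G))² = (2*G/(-1 + G))² = 4*G²/(-1 + G)²)
Z(z, C) = -2 + z
-17 + d(-6)*Z(7, 7) = -17 + (4*(-6)²/(-1 - 6)²)*(-2 + 7) = -17 + (4*36/(-7)²)*5 = -17 + (4*36*(1/49))*5 = -17 + (144/49)*5 = -17 + 720/49 = -113/49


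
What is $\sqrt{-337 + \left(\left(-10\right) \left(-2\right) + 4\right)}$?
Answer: $i \sqrt{313} \approx 17.692 i$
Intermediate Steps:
$\sqrt{-337 + \left(\left(-10\right) \left(-2\right) + 4\right)} = \sqrt{-337 + \left(20 + 4\right)} = \sqrt{-337 + 24} = \sqrt{-313} = i \sqrt{313}$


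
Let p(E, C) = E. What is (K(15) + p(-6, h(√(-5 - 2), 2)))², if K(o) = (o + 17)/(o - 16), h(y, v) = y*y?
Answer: 1444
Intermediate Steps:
h(y, v) = y²
K(o) = (17 + o)/(-16 + o)
(K(15) + p(-6, h(√(-5 - 2), 2)))² = ((17 + 15)/(-16 + 15) - 6)² = (32/(-1) - 6)² = (-1*32 - 6)² = (-32 - 6)² = (-38)² = 1444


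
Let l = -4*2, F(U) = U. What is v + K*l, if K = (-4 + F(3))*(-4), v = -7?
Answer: -39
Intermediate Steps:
l = -8
K = 4 (K = (-4 + 3)*(-4) = -1*(-4) = 4)
v + K*l = -7 + 4*(-8) = -7 - 32 = -39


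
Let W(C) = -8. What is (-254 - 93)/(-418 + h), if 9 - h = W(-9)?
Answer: 347/401 ≈ 0.86534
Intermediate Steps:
h = 17 (h = 9 - 1*(-8) = 9 + 8 = 17)
(-254 - 93)/(-418 + h) = (-254 - 93)/(-418 + 17) = -347/(-401) = -347*(-1/401) = 347/401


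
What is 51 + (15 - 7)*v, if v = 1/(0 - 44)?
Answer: 559/11 ≈ 50.818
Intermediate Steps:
v = -1/44 (v = 1/(-44) = -1/44 ≈ -0.022727)
51 + (15 - 7)*v = 51 + (15 - 7)*(-1/44) = 51 + 8*(-1/44) = 51 - 2/11 = 559/11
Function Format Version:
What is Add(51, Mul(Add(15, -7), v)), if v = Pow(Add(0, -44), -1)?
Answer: Rational(559, 11) ≈ 50.818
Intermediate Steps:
v = Rational(-1, 44) (v = Pow(-44, -1) = Rational(-1, 44) ≈ -0.022727)
Add(51, Mul(Add(15, -7), v)) = Add(51, Mul(Add(15, -7), Rational(-1, 44))) = Add(51, Mul(8, Rational(-1, 44))) = Add(51, Rational(-2, 11)) = Rational(559, 11)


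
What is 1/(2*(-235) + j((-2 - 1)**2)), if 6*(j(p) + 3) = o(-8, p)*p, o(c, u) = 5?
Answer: -2/931 ≈ -0.0021482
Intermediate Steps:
j(p) = -3 + 5*p/6 (j(p) = -3 + (5*p)/6 = -3 + 5*p/6)
1/(2*(-235) + j((-2 - 1)**2)) = 1/(2*(-235) + (-3 + 5*(-2 - 1)**2/6)) = 1/(-470 + (-3 + (5/6)*(-3)**2)) = 1/(-470 + (-3 + (5/6)*9)) = 1/(-470 + (-3 + 15/2)) = 1/(-470 + 9/2) = 1/(-931/2) = -2/931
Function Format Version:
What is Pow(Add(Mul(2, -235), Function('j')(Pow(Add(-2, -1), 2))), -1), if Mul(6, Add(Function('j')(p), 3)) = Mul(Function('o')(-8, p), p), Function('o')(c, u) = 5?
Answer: Rational(-2, 931) ≈ -0.0021482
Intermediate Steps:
Function('j')(p) = Add(-3, Mul(Rational(5, 6), p)) (Function('j')(p) = Add(-3, Mul(Rational(1, 6), Mul(5, p))) = Add(-3, Mul(Rational(5, 6), p)))
Pow(Add(Mul(2, -235), Function('j')(Pow(Add(-2, -1), 2))), -1) = Pow(Add(Mul(2, -235), Add(-3, Mul(Rational(5, 6), Pow(Add(-2, -1), 2)))), -1) = Pow(Add(-470, Add(-3, Mul(Rational(5, 6), Pow(-3, 2)))), -1) = Pow(Add(-470, Add(-3, Mul(Rational(5, 6), 9))), -1) = Pow(Add(-470, Add(-3, Rational(15, 2))), -1) = Pow(Add(-470, Rational(9, 2)), -1) = Pow(Rational(-931, 2), -1) = Rational(-2, 931)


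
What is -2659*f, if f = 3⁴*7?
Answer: -1507653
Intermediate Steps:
f = 567 (f = 81*7 = 567)
-2659*f = -2659*567 = -1507653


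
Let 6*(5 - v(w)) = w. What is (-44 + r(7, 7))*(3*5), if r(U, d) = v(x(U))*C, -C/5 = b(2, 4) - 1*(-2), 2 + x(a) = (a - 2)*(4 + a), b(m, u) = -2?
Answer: -660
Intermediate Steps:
x(a) = -2 + (-2 + a)*(4 + a) (x(a) = -2 + (a - 2)*(4 + a) = -2 + (-2 + a)*(4 + a))
C = 0 (C = -5*(-2 - 1*(-2)) = -5*(-2 + 2) = -5*0 = 0)
v(w) = 5 - w/6
r(U, d) = 0 (r(U, d) = (5 - (-10 + U² + 2*U)/6)*0 = (5 + (5/3 - U/3 - U²/6))*0 = (20/3 - U/3 - U²/6)*0 = 0)
(-44 + r(7, 7))*(3*5) = (-44 + 0)*(3*5) = -44*15 = -660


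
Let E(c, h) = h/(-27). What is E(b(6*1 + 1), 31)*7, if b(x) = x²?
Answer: -217/27 ≈ -8.0370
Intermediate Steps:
E(c, h) = -h/27 (E(c, h) = h*(-1/27) = -h/27)
E(b(6*1 + 1), 31)*7 = -1/27*31*7 = -31/27*7 = -217/27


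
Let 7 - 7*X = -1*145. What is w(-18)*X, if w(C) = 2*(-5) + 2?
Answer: -1216/7 ≈ -173.71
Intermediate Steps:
X = 152/7 (X = 1 - (-1)*145/7 = 1 - ⅐*(-145) = 1 + 145/7 = 152/7 ≈ 21.714)
w(C) = -8 (w(C) = -10 + 2 = -8)
w(-18)*X = -8*152/7 = -1216/7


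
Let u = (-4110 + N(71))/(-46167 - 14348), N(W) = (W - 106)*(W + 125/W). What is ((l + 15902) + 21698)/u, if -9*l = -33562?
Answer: 159815891053/425358 ≈ 3.7572e+5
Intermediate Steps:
l = 33562/9 (l = -⅑*(-33562) = 33562/9 ≈ 3729.1)
N(W) = (-106 + W)*(W + 125/W)
u = 94524/859313 (u = (-4110 + (125 + 71² - 13250/71 - 106*71))/(-46167 - 14348) = (-4110 + (125 + 5041 - 13250*1/71 - 7526))/(-60515) = (-4110 + (125 + 5041 - 13250/71 - 7526))*(-1/60515) = (-4110 - 180810/71)*(-1/60515) = -472620/71*(-1/60515) = 94524/859313 ≈ 0.11000)
((l + 15902) + 21698)/u = ((33562/9 + 15902) + 21698)/(94524/859313) = (176680/9 + 21698)*(859313/94524) = (371962/9)*(859313/94524) = 159815891053/425358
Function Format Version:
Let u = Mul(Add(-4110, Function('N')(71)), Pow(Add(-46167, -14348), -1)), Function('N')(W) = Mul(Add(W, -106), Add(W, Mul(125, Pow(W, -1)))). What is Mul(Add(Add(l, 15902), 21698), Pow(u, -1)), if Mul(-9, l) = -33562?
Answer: Rational(159815891053, 425358) ≈ 3.7572e+5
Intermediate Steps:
l = Rational(33562, 9) (l = Mul(Rational(-1, 9), -33562) = Rational(33562, 9) ≈ 3729.1)
Function('N')(W) = Mul(Add(-106, W), Add(W, Mul(125, Pow(W, -1))))
u = Rational(94524, 859313) (u = Mul(Add(-4110, Add(125, Pow(71, 2), Mul(-13250, Pow(71, -1)), Mul(-106, 71))), Pow(Add(-46167, -14348), -1)) = Mul(Add(-4110, Add(125, 5041, Mul(-13250, Rational(1, 71)), -7526)), Pow(-60515, -1)) = Mul(Add(-4110, Add(125, 5041, Rational(-13250, 71), -7526)), Rational(-1, 60515)) = Mul(Add(-4110, Rational(-180810, 71)), Rational(-1, 60515)) = Mul(Rational(-472620, 71), Rational(-1, 60515)) = Rational(94524, 859313) ≈ 0.11000)
Mul(Add(Add(l, 15902), 21698), Pow(u, -1)) = Mul(Add(Add(Rational(33562, 9), 15902), 21698), Pow(Rational(94524, 859313), -1)) = Mul(Add(Rational(176680, 9), 21698), Rational(859313, 94524)) = Mul(Rational(371962, 9), Rational(859313, 94524)) = Rational(159815891053, 425358)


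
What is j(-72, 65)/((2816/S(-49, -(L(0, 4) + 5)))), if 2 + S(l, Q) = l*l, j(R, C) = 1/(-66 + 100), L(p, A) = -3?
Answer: 2399/95744 ≈ 0.025056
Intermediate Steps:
j(R, C) = 1/34
S(l, Q) = -2 + l**2 (S(l, Q) = -2 + l*l = -2 + l**2)
j(-72, 65)/((2816/S(-49, -(L(0, 4) + 5)))) = 1/(34*((2816/(-2 + (-49)**2)))) = 1/(34*((2816/(-2 + 2401)))) = 1/(34*((2816/2399))) = 1/(34*((2816*(1/2399)))) = 1/(34*(2816/2399)) = (1/34)*(2399/2816) = 2399/95744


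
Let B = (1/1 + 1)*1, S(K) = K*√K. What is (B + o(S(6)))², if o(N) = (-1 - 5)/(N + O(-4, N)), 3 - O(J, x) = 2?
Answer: 197872/46225 - 31392*√6/46225 ≈ 2.6171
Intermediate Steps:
S(K) = K^(3/2)
O(J, x) = 1 (O(J, x) = 3 - 1*2 = 3 - 2 = 1)
o(N) = -6/(1 + N) (o(N) = (-1 - 5)/(N + 1) = -6/(1 + N))
B = 2 (B = (1 + 1)*1 = 2*1 = 2)
(B + o(S(6)))² = (2 - 6/(1 + 6^(3/2)))² = (2 - 6/(1 + 6*√6))²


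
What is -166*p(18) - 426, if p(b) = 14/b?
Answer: -4996/9 ≈ -555.11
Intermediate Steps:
-166*p(18) - 426 = -2324/18 - 426 = -166*7/9 - 426 = -1162/9 - 426 = -4996/9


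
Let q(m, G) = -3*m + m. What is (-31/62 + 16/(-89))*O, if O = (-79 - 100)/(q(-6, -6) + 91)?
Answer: 21659/18334 ≈ 1.1814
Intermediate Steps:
q(m, G) = -2*m
O = -179/103 (O = (-79 - 100)/(-2*(-6) + 91) = -179/(12 + 91) = -179/103 ≈ -1.7379)
(-31/62 + 16/(-89))*O = (-31/62 + 16/(-89))*(-179/103) = (-31*1/62 + 16*(-1/89))*(-179/103) = (-½ - 16/89)*(-179/103) = -121/178*(-179/103) = 21659/18334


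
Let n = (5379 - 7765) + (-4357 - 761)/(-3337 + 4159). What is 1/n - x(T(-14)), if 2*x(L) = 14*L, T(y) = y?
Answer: 32117893/327735 ≈ 98.000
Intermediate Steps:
x(L) = 7*L (x(L) = (14*L)/2 = 7*L)
n = -327735/137 (n = -2386 - 5118/822 = -2386 - 5118*1/822 = -2386 - 853/137 = -327735/137 ≈ -2392.2)
1/n - x(T(-14)) = 1/(-327735/137) - 7*(-14) = -137/327735 - 1*(-98) = -137/327735 + 98 = 32117893/327735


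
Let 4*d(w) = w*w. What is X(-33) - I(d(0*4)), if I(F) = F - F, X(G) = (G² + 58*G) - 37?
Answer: -862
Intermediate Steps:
X(G) = -37 + G² + 58*G
d(w) = w²/4 (d(w) = (w*w)/4 = w²/4)
I(F) = 0
X(-33) - I(d(0*4)) = (-37 + (-33)² + 58*(-33)) - 1*0 = (-37 + 1089 - 1914) + 0 = -862 + 0 = -862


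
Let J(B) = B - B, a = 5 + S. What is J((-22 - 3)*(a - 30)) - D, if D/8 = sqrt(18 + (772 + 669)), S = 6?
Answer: -8*sqrt(1459) ≈ -305.57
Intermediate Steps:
a = 11 (a = 5 + 6 = 11)
J(B) = 0
D = 8*sqrt(1459) (D = 8*sqrt(18 + (772 + 669)) = 8*sqrt(18 + 1441) = 8*sqrt(1459) ≈ 305.57)
J((-22 - 3)*(a - 30)) - D = 0 - 8*sqrt(1459) = -8*sqrt(1459)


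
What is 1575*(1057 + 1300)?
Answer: 3712275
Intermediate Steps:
1575*(1057 + 1300) = 1575*2357 = 3712275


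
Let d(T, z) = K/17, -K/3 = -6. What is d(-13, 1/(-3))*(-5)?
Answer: -90/17 ≈ -5.2941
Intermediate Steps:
K = 18 (K = -3*(-6) = 18)
d(T, z) = 18/17
d(-13, 1/(-3))*(-5) = (18/17)*(-5) = -90/17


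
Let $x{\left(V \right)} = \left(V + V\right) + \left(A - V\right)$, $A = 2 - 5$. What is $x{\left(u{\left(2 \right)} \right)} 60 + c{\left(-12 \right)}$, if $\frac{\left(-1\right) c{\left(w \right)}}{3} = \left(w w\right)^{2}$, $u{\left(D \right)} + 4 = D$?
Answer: $-62508$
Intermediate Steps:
$u{\left(D \right)} = -4 + D$
$A = -3$ ($A = 2 - 5 = -3$)
$c{\left(w \right)} = - 3 w^{4}$ ($c{\left(w \right)} = - 3 \left(w w\right)^{2} = - 3 \left(w^{2}\right)^{2} = - 3 w^{4}$)
$x{\left(V \right)} = -3 + V$ ($x{\left(V \right)} = \left(V + V\right) - \left(3 + V\right) = 2 V - \left(3 + V\right) = -3 + V$)
$x{\left(u{\left(2 \right)} \right)} 60 + c{\left(-12 \right)} = \left(-3 + \left(-4 + 2\right)\right) 60 - 3 \left(-12\right)^{4} = \left(-3 - 2\right) 60 - 62208 = \left(-5\right) 60 - 62208 = -300 - 62208 = -62508$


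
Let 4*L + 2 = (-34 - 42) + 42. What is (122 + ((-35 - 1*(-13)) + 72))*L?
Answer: -1548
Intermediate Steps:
L = -9 (L = -½ + ((-34 - 42) + 42)/4 = -½ + (-76 + 42)/4 = -½ + (¼)*(-34) = -½ - 17/2 = -9)
(122 + ((-35 - 1*(-13)) + 72))*L = (122 + ((-35 - 1*(-13)) + 72))*(-9) = (122 + ((-35 + 13) + 72))*(-9) = (122 + (-22 + 72))*(-9) = (122 + 50)*(-9) = 172*(-9) = -1548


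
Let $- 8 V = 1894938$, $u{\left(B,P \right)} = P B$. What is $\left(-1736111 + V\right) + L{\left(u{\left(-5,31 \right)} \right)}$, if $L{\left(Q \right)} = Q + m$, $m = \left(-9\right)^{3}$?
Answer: $- \frac{7895449}{4} \approx -1.9739 \cdot 10^{6}$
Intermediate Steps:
$u{\left(B,P \right)} = B P$
$V = - \frac{947469}{4}$ ($V = \left(- \frac{1}{8}\right) 1894938 = - \frac{947469}{4} \approx -2.3687 \cdot 10^{5}$)
$m = -729$
$L{\left(Q \right)} = -729 + Q$ ($L{\left(Q \right)} = Q - 729 = -729 + Q$)
$\left(-1736111 + V\right) + L{\left(u{\left(-5,31 \right)} \right)} = \left(-1736111 - \frac{947469}{4}\right) - 884 = - \frac{7891913}{4} - 884 = - \frac{7895449}{4}$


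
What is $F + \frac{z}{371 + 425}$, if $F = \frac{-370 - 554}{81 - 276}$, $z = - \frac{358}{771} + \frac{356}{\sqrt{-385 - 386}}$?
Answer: $\frac{94500629}{19945770} - \frac{89 i \sqrt{771}}{153429} \approx 4.7379 - 0.016107 i$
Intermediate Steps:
$z = - \frac{358}{771} - \frac{356 i \sqrt{771}}{771}$ ($z = \left(-358\right) \frac{1}{771} + \frac{356}{\sqrt{-771}} = - \frac{358}{771} + \frac{356}{i \sqrt{771}} = - \frac{358}{771} + 356 \left(- \frac{i \sqrt{771}}{771}\right) = - \frac{358}{771} - \frac{356 i \sqrt{771}}{771} \approx -0.46433 - 12.821 i$)
$F = \frac{308}{65}$ ($F = - \frac{924}{-195} = \left(-924\right) \left(- \frac{1}{195}\right) = \frac{308}{65} \approx 4.7385$)
$F + \frac{z}{371 + 425} = \frac{308}{65} + \frac{- \frac{358}{771} - \frac{356 i \sqrt{771}}{771}}{371 + 425} = \frac{308}{65} + \frac{- \frac{358}{771} - \frac{356 i \sqrt{771}}{771}}{796} = \frac{308}{65} + \left(- \frac{358}{771} - \frac{356 i \sqrt{771}}{771}\right) \frac{1}{796} = \frac{308}{65} - \left(\frac{179}{306858} + \frac{89 i \sqrt{771}}{153429}\right) = \frac{94500629}{19945770} - \frac{89 i \sqrt{771}}{153429}$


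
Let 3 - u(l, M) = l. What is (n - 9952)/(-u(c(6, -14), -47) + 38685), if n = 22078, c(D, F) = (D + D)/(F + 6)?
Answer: 8084/25787 ≈ 0.31349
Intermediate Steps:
c(D, F) = 2*D/(6 + F) (c(D, F) = (2*D)/(6 + F) = 2*D/(6 + F))
u(l, M) = 3 - l
(n - 9952)/(-u(c(6, -14), -47) + 38685) = (22078 - 9952)/(-(3 - 2*6/(6 - 14)) + 38685) = 12126/(-(3 - 2*6/(-8)) + 38685) = 12126/(-(3 - 2*6*(-1)/8) + 38685) = 12126/(-(3 - 1*(-3/2)) + 38685) = 12126/(-(3 + 3/2) + 38685) = 12126/(-1*9/2 + 38685) = 12126/(-9/2 + 38685) = 12126/(77361/2) = 12126*(2/77361) = 8084/25787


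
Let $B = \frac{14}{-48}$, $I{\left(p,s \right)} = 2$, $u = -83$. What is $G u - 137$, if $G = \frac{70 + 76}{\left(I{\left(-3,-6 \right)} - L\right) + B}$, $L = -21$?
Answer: $- \frac{365497}{545} \approx -670.64$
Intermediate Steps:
$B = - \frac{7}{24}$ ($B = 14 \left(- \frac{1}{48}\right) = - \frac{7}{24} \approx -0.29167$)
$G = \frac{3504}{545}$ ($G = \frac{70 + 76}{\left(2 - -21\right) - \frac{7}{24}} = \frac{146}{\left(2 + 21\right) - \frac{7}{24}} = \frac{146}{23 - \frac{7}{24}} = \frac{146}{\frac{545}{24}} = 146 \cdot \frac{24}{545} = \frac{3504}{545} \approx 6.4294$)
$G u - 137 = \frac{3504}{545} \left(-83\right) - 137 = - \frac{290832}{545} - 137 = - \frac{365497}{545}$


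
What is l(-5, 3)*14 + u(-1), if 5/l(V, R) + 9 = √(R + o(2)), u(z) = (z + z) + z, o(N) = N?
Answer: -429/38 - 35*√5/38 ≈ -13.349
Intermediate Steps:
u(z) = 3*z (u(z) = 2*z + z = 3*z)
l(V, R) = 5/(-9 + √(2 + R)) (l(V, R) = 5/(-9 + √(R + 2)) = 5/(-9 + √(2 + R)))
l(-5, 3)*14 + u(-1) = (5/(-9 + √(2 + 3)))*14 + 3*(-1) = (5/(-9 + √5))*14 - 3 = 70/(-9 + √5) - 3 = -3 + 70/(-9 + √5)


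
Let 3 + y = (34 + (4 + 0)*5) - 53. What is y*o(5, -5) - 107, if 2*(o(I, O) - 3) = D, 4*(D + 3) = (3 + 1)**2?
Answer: -114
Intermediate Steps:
D = 1 (D = -3 + (3 + 1)**2/4 = -3 + (1/4)*4**2 = -3 + (1/4)*16 = -3 + 4 = 1)
o(I, O) = 7/2 (o(I, O) = 3 + (1/2)*1 = 3 + 1/2 = 7/2)
y = -2 (y = -3 + ((34 + (4 + 0)*5) - 53) = -3 + ((34 + 4*5) - 53) = -3 + ((34 + 20) - 53) = -3 + (54 - 53) = -3 + 1 = -2)
y*o(5, -5) - 107 = -2*7/2 - 107 = -7 - 107 = -114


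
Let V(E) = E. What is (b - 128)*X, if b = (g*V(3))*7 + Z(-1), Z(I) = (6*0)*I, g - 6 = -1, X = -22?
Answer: 506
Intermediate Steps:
g = 5 (g = 6 - 1 = 5)
Z(I) = 0 (Z(I) = 0*I = 0)
b = 105 (b = (5*3)*7 + 0 = 15*7 + 0 = 105 + 0 = 105)
(b - 128)*X = (105 - 128)*(-22) = -23*(-22) = 506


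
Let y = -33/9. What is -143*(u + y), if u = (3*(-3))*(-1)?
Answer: -2288/3 ≈ -762.67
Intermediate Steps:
y = -11/3 (y = -33/9 = -3*11/9 = -11/3 ≈ -3.6667)
u = 9 (u = -9*(-1) = 9)
-143*(u + y) = -143*(9 - 11/3) = -143*16/3 = -2288/3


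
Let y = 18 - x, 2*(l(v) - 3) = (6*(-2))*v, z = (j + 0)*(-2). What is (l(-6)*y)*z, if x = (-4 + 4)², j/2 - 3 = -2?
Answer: -2808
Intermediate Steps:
j = 2 (j = 6 + 2*(-2) = 6 - 4 = 2)
x = 0 (x = 0² = 0)
z = -4 (z = (2 + 0)*(-2) = 2*(-2) = -4)
l(v) = 3 - 6*v (l(v) = 3 + ((6*(-2))*v)/2 = 3 + (-12*v)/2 = 3 - 6*v)
y = 18 (y = 18 - 1*0 = 18 + 0 = 18)
(l(-6)*y)*z = ((3 - 6*(-6))*18)*(-4) = ((3 + 36)*18)*(-4) = (39*18)*(-4) = 702*(-4) = -2808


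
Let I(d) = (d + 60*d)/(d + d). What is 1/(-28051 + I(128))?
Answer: -2/56041 ≈ -3.5688e-5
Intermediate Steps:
I(d) = 61/2 (I(d) = (61*d)/((2*d)) = (61*d)*(1/(2*d)) = 61/2)
1/(-28051 + I(128)) = 1/(-28051 + 61/2) = 1/(-56041/2) = -2/56041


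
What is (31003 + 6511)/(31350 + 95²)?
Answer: 37514/40375 ≈ 0.92914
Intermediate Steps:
(31003 + 6511)/(31350 + 95²) = 37514/(31350 + 9025) = 37514/40375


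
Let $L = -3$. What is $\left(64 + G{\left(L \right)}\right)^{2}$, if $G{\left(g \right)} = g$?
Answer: $3721$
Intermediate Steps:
$\left(64 + G{\left(L \right)}\right)^{2} = \left(64 - 3\right)^{2} = 61^{2} = 3721$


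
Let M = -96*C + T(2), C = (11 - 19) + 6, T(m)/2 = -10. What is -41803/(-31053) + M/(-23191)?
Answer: 964112257/720150123 ≈ 1.3388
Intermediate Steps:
T(m) = -20 (T(m) = 2*(-10) = -20)
C = -2 (C = -8 + 6 = -2)
M = 172 (M = -96*(-2) - 20 = 192 - 20 = 172)
-41803/(-31053) + M/(-23191) = -41803/(-31053) + 172/(-23191) = -41803*(-1/31053) + 172*(-1/23191) = 41803/31053 - 172/23191 = 964112257/720150123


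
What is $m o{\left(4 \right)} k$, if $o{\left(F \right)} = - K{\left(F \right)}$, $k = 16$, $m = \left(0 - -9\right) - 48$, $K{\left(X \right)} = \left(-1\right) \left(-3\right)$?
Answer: $1872$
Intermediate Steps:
$K{\left(X \right)} = 3$
$m = -39$ ($m = \left(0 + 9\right) - 48 = 9 - 48 = -39$)
$o{\left(F \right)} = -3$ ($o{\left(F \right)} = \left(-1\right) 3 = -3$)
$m o{\left(4 \right)} k = \left(-39\right) \left(-3\right) 16 = 117 \cdot 16 = 1872$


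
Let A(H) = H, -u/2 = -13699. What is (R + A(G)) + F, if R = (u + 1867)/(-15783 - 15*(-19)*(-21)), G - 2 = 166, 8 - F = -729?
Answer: 6556925/7256 ≈ 903.66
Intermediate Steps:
u = 27398 (u = -2*(-13699) = 27398)
F = 737 (F = 8 - 1*(-729) = 8 + 729 = 737)
G = 168 (G = 2 + 166 = 168)
R = -9755/7256 (R = (27398 + 1867)/(-15783 - 15*(-19)*(-21)) = 29265/(-15783 + 285*(-21)) = 29265/(-15783 - 5985) = 29265/(-21768) = 29265*(-1/21768) = -9755/7256 ≈ -1.3444)
(R + A(G)) + F = (-9755/7256 + 168) + 737 = 1209253/7256 + 737 = 6556925/7256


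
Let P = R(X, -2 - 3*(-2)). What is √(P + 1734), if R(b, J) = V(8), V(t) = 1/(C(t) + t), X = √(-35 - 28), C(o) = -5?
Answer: 11*√129/3 ≈ 41.645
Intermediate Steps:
X = 3*I*√7 (X = √(-63) = 3*I*√7 ≈ 7.9373*I)
V(t) = 1/(-5 + t)
R(b, J) = ⅓ (R(b, J) = 1/(-5 + 8) = 1/3 = ⅓)
P = ⅓ ≈ 0.33333
√(P + 1734) = √(⅓ + 1734) = √(5203/3) = 11*√129/3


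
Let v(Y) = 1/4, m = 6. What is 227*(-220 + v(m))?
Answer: -199533/4 ≈ -49883.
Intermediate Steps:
v(Y) = ¼
227*(-220 + v(m)) = 227*(-220 + ¼) = 227*(-879/4) = -199533/4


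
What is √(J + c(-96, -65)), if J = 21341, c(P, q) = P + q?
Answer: 2*√5295 ≈ 145.53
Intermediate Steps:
√(J + c(-96, -65)) = √(21341 + (-96 - 65)) = √(21341 - 161) = √21180 = 2*√5295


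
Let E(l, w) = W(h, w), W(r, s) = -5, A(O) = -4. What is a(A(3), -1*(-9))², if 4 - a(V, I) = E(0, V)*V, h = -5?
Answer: 256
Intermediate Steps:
E(l, w) = -5
a(V, I) = 4 + 5*V (a(V, I) = 4 - (-5)*V = 4 + 5*V)
a(A(3), -1*(-9))² = (4 + 5*(-4))² = (4 - 20)² = (-16)² = 256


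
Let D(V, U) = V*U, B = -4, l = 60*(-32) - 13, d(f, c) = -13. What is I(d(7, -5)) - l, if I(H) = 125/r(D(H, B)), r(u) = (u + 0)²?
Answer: 5226957/2704 ≈ 1933.0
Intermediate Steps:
l = -1933 (l = -1920 - 13 = -1933)
D(V, U) = U*V
r(u) = u²
I(H) = 125/(16*H²) (I(H) = 125/((-4*H)²) = 125/((16*H²)) = 125*(1/(16*H²)) = 125/(16*H²))
I(d(7, -5)) - l = (125/16)/(-13)² - 1*(-1933) = (125/16)*(1/169) + 1933 = 125/2704 + 1933 = 5226957/2704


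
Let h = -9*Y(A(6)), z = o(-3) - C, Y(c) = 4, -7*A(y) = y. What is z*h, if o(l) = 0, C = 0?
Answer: 0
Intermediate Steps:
A(y) = -y/7
z = 0 (z = 0 - 1*0 = 0 + 0 = 0)
h = -36 (h = -9*4 = -36)
z*h = 0*(-36) = 0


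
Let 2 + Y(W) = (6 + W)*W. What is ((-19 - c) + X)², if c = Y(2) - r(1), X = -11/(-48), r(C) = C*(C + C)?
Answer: 2181529/2304 ≈ 946.84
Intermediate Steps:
Y(W) = -2 + W*(6 + W) (Y(W) = -2 + (6 + W)*W = -2 + W*(6 + W))
r(C) = 2*C² (r(C) = C*(2*C) = 2*C²)
X = 11/48 (X = -11*(-1/48) = 11/48 ≈ 0.22917)
c = 12 (c = (-2 + 2² + 6*2) - 2*1² = (-2 + 4 + 12) - 2 = 14 - 1*2 = 14 - 2 = 12)
((-19 - c) + X)² = ((-19 - 1*12) + 11/48)² = ((-19 - 12) + 11/48)² = (-31 + 11/48)² = (-1477/48)² = 2181529/2304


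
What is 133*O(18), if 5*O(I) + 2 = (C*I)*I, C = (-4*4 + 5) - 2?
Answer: -560462/5 ≈ -1.1209e+5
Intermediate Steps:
C = -13 (C = (-16 + 5) - 2 = -11 - 2 = -13)
O(I) = -2/5 - 13*I**2/5 (O(I) = -2/5 + ((-13*I)*I)/5 = -2/5 + (-13*I**2)/5 = -2/5 - 13*I**2/5)
133*O(18) = 133*(-2/5 - 13/5*18**2) = 133*(-2/5 - 13/5*324) = 133*(-2/5 - 4212/5) = 133*(-4214/5) = -560462/5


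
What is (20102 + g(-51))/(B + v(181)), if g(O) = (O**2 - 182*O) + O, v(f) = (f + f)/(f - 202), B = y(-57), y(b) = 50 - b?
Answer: 670614/1885 ≈ 355.76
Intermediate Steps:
B = 107 (B = 50 - 1*(-57) = 50 + 57 = 107)
v(f) = 2*f/(-202 + f) (v(f) = (2*f)/(-202 + f) = 2*f/(-202 + f))
g(O) = O**2 - 181*O
(20102 + g(-51))/(B + v(181)) = (20102 - 51*(-181 - 51))/(107 + 2*181/(-202 + 181)) = (20102 - 51*(-232))/(107 + 2*181/(-21)) = (20102 + 11832)/(107 + 2*181*(-1/21)) = 31934/(107 - 362/21) = 31934/(1885/21) = 31934*(21/1885) = 670614/1885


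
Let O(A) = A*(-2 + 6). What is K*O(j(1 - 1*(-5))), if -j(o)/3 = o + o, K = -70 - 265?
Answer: 48240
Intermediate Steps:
K = -335
j(o) = -6*o (j(o) = -3*(o + o) = -6*o)
O(A) = 4*A (O(A) = A*4 = 4*A)
K*O(j(1 - 1*(-5))) = -1340*(-6*(1 - 1*(-5))) = -1340*(-6*(1 + 5)) = -1340*(-6*6) = -1340*(-36) = -335*(-144) = 48240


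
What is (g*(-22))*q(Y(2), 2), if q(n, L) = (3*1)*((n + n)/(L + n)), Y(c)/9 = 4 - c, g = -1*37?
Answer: 21978/5 ≈ 4395.6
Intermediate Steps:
g = -37
Y(c) = 36 - 9*c (Y(c) = 9*(4 - c) = 36 - 9*c)
q(n, L) = 6*n/(L + n) (q(n, L) = 3*((2*n)/(L + n)) = 3*(2*n/(L + n)) = 6*n/(L + n))
(g*(-22))*q(Y(2), 2) = (-37*(-22))*(6*(36 - 9*2)/(2 + (36 - 9*2))) = 814*(6*(36 - 18)/(2 + (36 - 18))) = 814*(6*18/(2 + 18)) = 814*(6*18/20) = 814*(6*18*(1/20)) = 814*(27/5) = 21978/5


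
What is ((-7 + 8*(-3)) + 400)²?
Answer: 136161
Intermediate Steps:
((-7 + 8*(-3)) + 400)² = ((-7 - 24) + 400)² = (-31 + 400)² = 369² = 136161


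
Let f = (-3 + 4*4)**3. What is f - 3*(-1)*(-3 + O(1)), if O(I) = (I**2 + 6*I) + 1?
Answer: 2212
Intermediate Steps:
O(I) = 1 + I**2 + 6*I
f = 2197 (f = (-3 + 16)**3 = 13**3 = 2197)
f - 3*(-1)*(-3 + O(1)) = 2197 - 3*(-1)*(-3 + (1 + 1**2 + 6*1)) = 2197 - (-3)*(-3 + (1 + 1 + 6)) = 2197 - (-3)*(-3 + 8) = 2197 - (-3)*5 = 2197 - 1*(-15) = 2197 + 15 = 2212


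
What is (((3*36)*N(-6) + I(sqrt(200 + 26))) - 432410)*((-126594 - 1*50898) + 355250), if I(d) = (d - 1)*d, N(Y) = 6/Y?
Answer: -76843361336 - 177758*sqrt(226) ≈ -7.6846e+10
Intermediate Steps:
I(d) = d*(-1 + d) (I(d) = (-1 + d)*d = d*(-1 + d))
(((3*36)*N(-6) + I(sqrt(200 + 26))) - 432410)*((-126594 - 1*50898) + 355250) = (((3*36)*(6/(-6)) + sqrt(200 + 26)*(-1 + sqrt(200 + 26))) - 432410)*((-126594 - 1*50898) + 355250) = ((108*(6*(-1/6)) + sqrt(226)*(-1 + sqrt(226))) - 432410)*((-126594 - 50898) + 355250) = ((108*(-1) + sqrt(226)*(-1 + sqrt(226))) - 432410)*(-177492 + 355250) = ((-108 + sqrt(226)*(-1 + sqrt(226))) - 432410)*177758 = (-432518 + sqrt(226)*(-1 + sqrt(226)))*177758 = -76883534644 + 177758*sqrt(226)*(-1 + sqrt(226))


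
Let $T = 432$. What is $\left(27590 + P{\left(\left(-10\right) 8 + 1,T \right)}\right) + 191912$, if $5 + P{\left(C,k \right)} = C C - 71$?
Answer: $225667$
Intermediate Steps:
$P{\left(C,k \right)} = -76 + C^{2}$ ($P{\left(C,k \right)} = -5 + \left(C C - 71\right) = -5 + \left(C^{2} - 71\right) = -5 + \left(-71 + C^{2}\right) = -76 + C^{2}$)
$\left(27590 + P{\left(\left(-10\right) 8 + 1,T \right)}\right) + 191912 = \left(27590 - \left(76 - \left(\left(-10\right) 8 + 1\right)^{2}\right)\right) + 191912 = \left(27590 - \left(76 - \left(-80 + 1\right)^{2}\right)\right) + 191912 = \left(27590 - \left(76 - \left(-79\right)^{2}\right)\right) + 191912 = \left(27590 + \left(-76 + 6241\right)\right) + 191912 = \left(27590 + 6165\right) + 191912 = 33755 + 191912 = 225667$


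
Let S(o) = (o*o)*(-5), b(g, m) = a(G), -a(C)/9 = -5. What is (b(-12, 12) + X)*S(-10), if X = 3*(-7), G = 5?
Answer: -12000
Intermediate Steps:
a(C) = 45 (a(C) = -9*(-5) = 45)
b(g, m) = 45
S(o) = -5*o² (S(o) = o²*(-5) = -5*o²)
X = -21
(b(-12, 12) + X)*S(-10) = (45 - 21)*(-5*(-10)²) = 24*(-5*100) = 24*(-500) = -12000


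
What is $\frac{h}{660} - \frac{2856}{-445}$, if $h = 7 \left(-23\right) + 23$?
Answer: $\frac{12157}{1958} \approx 6.2089$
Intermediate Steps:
$h = -138$ ($h = -161 + 23 = -138$)
$\frac{h}{660} - \frac{2856}{-445} = - \frac{138}{660} - \frac{2856}{-445} = \left(-138\right) \frac{1}{660} - - \frac{2856}{445} = - \frac{23}{110} + \frac{2856}{445} = \frac{12157}{1958}$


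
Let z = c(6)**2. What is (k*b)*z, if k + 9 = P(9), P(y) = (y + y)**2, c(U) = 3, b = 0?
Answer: 0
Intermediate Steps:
P(y) = 4*y**2 (P(y) = (2*y)**2 = 4*y**2)
k = 315 (k = -9 + 4*9**2 = -9 + 4*81 = -9 + 324 = 315)
z = 9 (z = 3**2 = 9)
(k*b)*z = (315*0)*9 = 0*9 = 0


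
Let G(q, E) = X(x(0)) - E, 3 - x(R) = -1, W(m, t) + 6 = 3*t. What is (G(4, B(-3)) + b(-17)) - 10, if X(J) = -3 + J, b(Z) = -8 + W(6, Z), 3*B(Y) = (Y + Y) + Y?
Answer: -71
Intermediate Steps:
W(m, t) = -6 + 3*t
B(Y) = Y (B(Y) = ((Y + Y) + Y)/3 = (2*Y + Y)/3 = (3*Y)/3 = Y)
x(R) = 4 (x(R) = 3 - 1*(-1) = 3 + 1 = 4)
b(Z) = -14 + 3*Z (b(Z) = -8 + (-6 + 3*Z) = -14 + 3*Z)
G(q, E) = 1 - E (G(q, E) = (-3 + 4) - E = 1 - E)
(G(4, B(-3)) + b(-17)) - 10 = ((1 - 1*(-3)) + (-14 + 3*(-17))) - 10 = ((1 + 3) + (-14 - 51)) - 10 = (4 - 65) - 10 = -61 - 10 = -71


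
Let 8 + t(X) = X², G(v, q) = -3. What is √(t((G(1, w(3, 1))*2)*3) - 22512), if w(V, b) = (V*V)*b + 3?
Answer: 2*I*√5549 ≈ 148.98*I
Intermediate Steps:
w(V, b) = 3 + b*V² (w(V, b) = V²*b + 3 = b*V² + 3 = 3 + b*V²)
t(X) = -8 + X²
√(t((G(1, w(3, 1))*2)*3) - 22512) = √((-8 + (-3*2*3)²) - 22512) = √((-8 + (-6*3)²) - 22512) = √((-8 + (-18)²) - 22512) = √((-8 + 324) - 22512) = √(316 - 22512) = √(-22196) = 2*I*√5549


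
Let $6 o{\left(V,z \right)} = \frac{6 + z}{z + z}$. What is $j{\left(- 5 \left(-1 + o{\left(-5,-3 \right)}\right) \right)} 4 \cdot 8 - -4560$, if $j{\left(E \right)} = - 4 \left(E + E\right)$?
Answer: $\frac{9520}{3} \approx 3173.3$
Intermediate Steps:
$o{\left(V,z \right)} = \frac{6 + z}{12 z}$ ($o{\left(V,z \right)} = \frac{\left(6 + z\right) \frac{1}{z + z}}{6} = \frac{\left(6 + z\right) \frac{1}{2 z}}{6} = \frac{\frac{1}{2} \frac{1}{z} \left(6 + z\right)}{6} = \frac{6 + z}{12 z}$)
$j{\left(E \right)} = - 8 E$ ($j{\left(E \right)} = - 4 \cdot 2 E = - 8 E$)
$j{\left(- 5 \left(-1 + o{\left(-5,-3 \right)}\right) \right)} 4 \cdot 8 - -4560 = - 8 \left(- 5 \left(-1 + \frac{6 - 3}{12 \left(-3\right)}\right)\right) 4 \cdot 8 - -4560 = - 8 \left(- 5 \left(-1 + \frac{1}{12} \left(- \frac{1}{3}\right) 3\right)\right) 32 + 4560 = - 8 \left(- 5 \left(-1 - \frac{1}{12}\right)\right) 32 + 4560 = - 8 \left(\left(-5\right) \left(- \frac{13}{12}\right)\right) 32 + 4560 = \left(-8\right) \frac{65}{12} \cdot 32 + 4560 = \left(- \frac{130}{3}\right) 32 + 4560 = - \frac{4160}{3} + 4560 = \frac{9520}{3}$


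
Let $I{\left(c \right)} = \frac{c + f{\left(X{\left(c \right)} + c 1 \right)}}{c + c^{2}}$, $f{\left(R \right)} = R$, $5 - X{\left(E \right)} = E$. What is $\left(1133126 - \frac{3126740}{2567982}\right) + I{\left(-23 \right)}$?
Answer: $\frac{368095260135569}{324849723} \approx 1.1331 \cdot 10^{6}$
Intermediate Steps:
$X{\left(E \right)} = 5 - E$
$I{\left(c \right)} = \frac{5 + c}{c + c^{2}}$ ($I{\left(c \right)} = \frac{c - \left(-5 + c - c 1\right)}{c + c^{2}} = \frac{c + \left(\left(5 - c\right) + c\right)}{c + c^{2}} = \frac{c + 5}{c + c^{2}} = \frac{5 + c}{c + c^{2}}$)
$\left(1133126 - \frac{3126740}{2567982}\right) + I{\left(-23 \right)} = \left(1133126 - \frac{3126740}{2567982}\right) + \frac{5 - 23}{\left(-23\right) \left(1 - 23\right)} = \left(1133126 - \frac{1563370}{1283991}\right) - \frac{1}{23} \frac{1}{-22} \left(-18\right) = \left(1133126 - \frac{1563370}{1283991}\right) - \left(- \frac{1}{506}\right) \left(-18\right) = \frac{1454922022496}{1283991} - \frac{9}{253} = \frac{368095260135569}{324849723}$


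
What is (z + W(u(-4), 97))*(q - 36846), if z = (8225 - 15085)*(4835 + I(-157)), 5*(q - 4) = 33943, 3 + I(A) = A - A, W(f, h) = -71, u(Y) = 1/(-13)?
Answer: 4980989056797/5 ≈ 9.9620e+11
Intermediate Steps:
u(Y) = -1/13
I(A) = -3 (I(A) = -3 + (A - A) = -3 + 0 = -3)
q = 33963/5 (q = 4 + (⅕)*33943 = 4 + 33943/5 = 33963/5 ≈ 6792.6)
z = -33147520 (z = (8225 - 15085)*(4835 - 3) = -6860*4832 = -33147520)
(z + W(u(-4), 97))*(q - 36846) = (-33147520 - 71)*(33963/5 - 36846) = -33147591*(-150267/5) = 4980989056797/5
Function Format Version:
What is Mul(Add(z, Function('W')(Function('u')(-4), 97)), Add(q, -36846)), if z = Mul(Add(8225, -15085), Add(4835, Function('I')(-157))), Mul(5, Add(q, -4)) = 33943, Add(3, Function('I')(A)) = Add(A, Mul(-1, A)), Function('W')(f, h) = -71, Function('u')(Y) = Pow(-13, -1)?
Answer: Rational(4980989056797, 5) ≈ 9.9620e+11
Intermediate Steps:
Function('u')(Y) = Rational(-1, 13)
Function('I')(A) = -3 (Function('I')(A) = Add(-3, Add(A, Mul(-1, A))) = Add(-3, 0) = -3)
q = Rational(33963, 5) (q = Add(4, Mul(Rational(1, 5), 33943)) = Add(4, Rational(33943, 5)) = Rational(33963, 5) ≈ 6792.6)
z = -33147520 (z = Mul(Add(8225, -15085), Add(4835, -3)) = Mul(-6860, 4832) = -33147520)
Mul(Add(z, Function('W')(Function('u')(-4), 97)), Add(q, -36846)) = Mul(Add(-33147520, -71), Add(Rational(33963, 5), -36846)) = Mul(-33147591, Rational(-150267, 5)) = Rational(4980989056797, 5)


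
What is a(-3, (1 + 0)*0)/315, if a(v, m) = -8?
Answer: -8/315 ≈ -0.025397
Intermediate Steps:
a(-3, (1 + 0)*0)/315 = -8/315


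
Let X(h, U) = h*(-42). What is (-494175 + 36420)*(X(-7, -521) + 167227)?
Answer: -76683575355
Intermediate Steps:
X(h, U) = -42*h
(-494175 + 36420)*(X(-7, -521) + 167227) = (-494175 + 36420)*(-42*(-7) + 167227) = -457755*(294 + 167227) = -457755*167521 = -76683575355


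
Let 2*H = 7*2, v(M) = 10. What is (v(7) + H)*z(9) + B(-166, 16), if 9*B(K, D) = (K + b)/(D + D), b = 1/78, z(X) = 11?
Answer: 4187821/22464 ≈ 186.42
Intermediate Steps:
b = 1/78 ≈ 0.012821
H = 7 (H = (7*2)/2 = (½)*14 = 7)
B(K, D) = (1/78 + K)/(18*D) (B(K, D) = ((K + 1/78)/(D + D))/9 = ((1/78 + K)/((2*D)))/9 = ((1/78 + K)*(1/(2*D)))/9 = ((1/78 + K)/(2*D))/9 = (1/78 + K)/(18*D))
(v(7) + H)*z(9) + B(-166, 16) = (10 + 7)*11 + (1/1404)*(1 + 78*(-166))/16 = 17*11 + (1/1404)*(1/16)*(1 - 12948) = 187 + (1/1404)*(1/16)*(-12947) = 187 - 12947/22464 = 4187821/22464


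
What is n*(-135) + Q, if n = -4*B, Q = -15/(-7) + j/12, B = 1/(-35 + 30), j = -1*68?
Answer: -2342/21 ≈ -111.52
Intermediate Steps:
j = -68
B = -1/5 (B = 1/(-5) = -1/5 ≈ -0.20000)
Q = -74/21 (Q = -15/(-7) - 68/12 = -15*(-1/7) - 68*1/12 = 15/7 - 17/3 = -74/21 ≈ -3.5238)
n = 4/5 (n = -4*(-1/5) = 4/5 ≈ 0.80000)
n*(-135) + Q = (4/5)*(-135) - 74/21 = -108 - 74/21 = -2342/21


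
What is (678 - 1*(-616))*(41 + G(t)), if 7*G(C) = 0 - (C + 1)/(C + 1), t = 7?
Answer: 370084/7 ≈ 52869.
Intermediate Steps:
G(C) = -1/7 (G(C) = (0 - (C + 1)/(C + 1))/7 = (0 - (1 + C)/(1 + C))/7 = (0 - 1*1)/7 = (0 - 1)/7 = (1/7)*(-1) = -1/7)
(678 - 1*(-616))*(41 + G(t)) = (678 - 1*(-616))*(41 - 1/7) = (678 + 616)*(286/7) = 1294*(286/7) = 370084/7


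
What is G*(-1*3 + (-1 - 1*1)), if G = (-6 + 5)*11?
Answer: 55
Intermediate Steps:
G = -11 (G = -1*11 = -11)
G*(-1*3 + (-1 - 1*1)) = -11*(-1*3 + (-1 - 1*1)) = -11*(-3 + (-1 - 1)) = -11*(-3 - 2) = -11*(-5) = 55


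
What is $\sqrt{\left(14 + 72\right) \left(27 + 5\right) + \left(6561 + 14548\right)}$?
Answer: $\sqrt{23861} \approx 154.47$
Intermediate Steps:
$\sqrt{\left(14 + 72\right) \left(27 + 5\right) + \left(6561 + 14548\right)} = \sqrt{86 \cdot 32 + 21109} = \sqrt{2752 + 21109} = \sqrt{23861}$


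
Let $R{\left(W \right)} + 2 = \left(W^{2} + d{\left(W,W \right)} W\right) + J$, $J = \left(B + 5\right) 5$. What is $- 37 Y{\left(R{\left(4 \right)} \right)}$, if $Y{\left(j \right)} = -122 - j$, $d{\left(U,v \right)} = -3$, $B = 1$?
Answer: $5698$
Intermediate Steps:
$J = 30$ ($J = \left(1 + 5\right) 5 = 6 \cdot 5 = 30$)
$R{\left(W \right)} = 28 + W^{2} - 3 W$ ($R{\left(W \right)} = -2 + \left(\left(W^{2} - 3 W\right) + 30\right) = -2 + \left(30 + W^{2} - 3 W\right) = 28 + W^{2} - 3 W$)
$- 37 Y{\left(R{\left(4 \right)} \right)} = - 37 \left(-122 - \left(28 + 4^{2} - 12\right)\right) = - 37 \left(-122 - \left(28 + 16 - 12\right)\right) = - 37 \left(-122 - 32\right) = \left(-37\right) \left(-154\right) = 5698$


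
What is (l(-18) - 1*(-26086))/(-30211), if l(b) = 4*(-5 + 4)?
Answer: -26082/30211 ≈ -0.86333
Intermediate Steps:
l(b) = -4 (l(b) = 4*(-1) = -4)
(l(-18) - 1*(-26086))/(-30211) = (-4 - 1*(-26086))/(-30211) = (-4 + 26086)*(-1/30211) = 26082*(-1/30211) = -26082/30211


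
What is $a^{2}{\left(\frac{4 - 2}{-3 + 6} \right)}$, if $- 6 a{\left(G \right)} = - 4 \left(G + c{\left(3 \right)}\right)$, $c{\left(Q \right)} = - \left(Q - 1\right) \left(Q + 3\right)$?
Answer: $\frac{4624}{81} \approx 57.086$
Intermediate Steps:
$c{\left(Q \right)} = - \left(-1 + Q\right) \left(3 + Q\right)$
$a{\left(G \right)} = -8 + \frac{2 G}{3}$ ($a{\left(G \right)} = - \frac{\left(-4\right) \left(G - 12\right)}{6} = - \frac{\left(-4\right) \left(-12 + G\right)}{6} = - \frac{48 - 4 G}{6} = -8 + \frac{2 G}{3}$)
$a^{2}{\left(\frac{4 - 2}{-3 + 6} \right)} = \left(-8 + \frac{2 \frac{4 - 2}{-3 + 6}}{3}\right)^{2} = \left(-8 + \frac{2 \cdot \frac{2}{3}}{3}\right)^{2} = \left(-8 + \frac{2 \cdot 2 \cdot \frac{1}{3}}{3}\right)^{2} = \left(-8 + \frac{2}{3} \cdot \frac{2}{3}\right)^{2} = \left(-8 + \frac{4}{9}\right)^{2} = \left(- \frac{68}{9}\right)^{2} = \frac{4624}{81}$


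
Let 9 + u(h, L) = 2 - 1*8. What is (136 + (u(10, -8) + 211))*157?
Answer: 52124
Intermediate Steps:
u(h, L) = -15 (u(h, L) = -9 + (2 - 1*8) = -9 + (2 - 8) = -9 - 6 = -15)
(136 + (u(10, -8) + 211))*157 = (136 + (-15 + 211))*157 = (136 + 196)*157 = 332*157 = 52124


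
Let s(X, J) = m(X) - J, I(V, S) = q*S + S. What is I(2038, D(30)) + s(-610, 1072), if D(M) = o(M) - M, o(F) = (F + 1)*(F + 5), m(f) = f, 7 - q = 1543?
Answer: -1621107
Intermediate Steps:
q = -1536 (q = 7 - 1*1543 = 7 - 1543 = -1536)
o(F) = (1 + F)*(5 + F)
D(M) = 5 + M² + 5*M (D(M) = (5 + M² + 6*M) - M = 5 + M² + 5*M)
I(V, S) = -1535*S (I(V, S) = -1536*S + S = -1535*S)
s(X, J) = X - J
I(2038, D(30)) + s(-610, 1072) = -1535*(5 + 30² + 5*30) + (-610 - 1*1072) = -1535*(5 + 900 + 150) + (-610 - 1072) = -1535*1055 - 1682 = -1619425 - 1682 = -1621107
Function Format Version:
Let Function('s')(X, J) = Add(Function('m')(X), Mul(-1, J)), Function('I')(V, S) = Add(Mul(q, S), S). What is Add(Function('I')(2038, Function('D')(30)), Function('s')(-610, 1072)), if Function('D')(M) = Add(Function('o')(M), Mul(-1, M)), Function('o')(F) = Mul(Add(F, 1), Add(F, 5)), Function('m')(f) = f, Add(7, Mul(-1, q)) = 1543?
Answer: -1621107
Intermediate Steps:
q = -1536 (q = Add(7, Mul(-1, 1543)) = Add(7, -1543) = -1536)
Function('o')(F) = Mul(Add(1, F), Add(5, F))
Function('D')(M) = Add(5, Pow(M, 2), Mul(5, M)) (Function('D')(M) = Add(Add(5, Pow(M, 2), Mul(6, M)), Mul(-1, M)) = Add(5, Pow(M, 2), Mul(5, M)))
Function('I')(V, S) = Mul(-1535, S) (Function('I')(V, S) = Add(Mul(-1536, S), S) = Mul(-1535, S))
Function('s')(X, J) = Add(X, Mul(-1, J))
Add(Function('I')(2038, Function('D')(30)), Function('s')(-610, 1072)) = Add(Mul(-1535, Add(5, Pow(30, 2), Mul(5, 30))), Add(-610, Mul(-1, 1072))) = Add(Mul(-1535, Add(5, 900, 150)), Add(-610, -1072)) = Add(Mul(-1535, 1055), -1682) = Add(-1619425, -1682) = -1621107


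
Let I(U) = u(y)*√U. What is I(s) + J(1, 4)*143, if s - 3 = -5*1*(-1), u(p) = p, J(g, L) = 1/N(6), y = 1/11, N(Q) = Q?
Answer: 143/6 + 2*√2/11 ≈ 24.090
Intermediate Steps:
y = 1/11 ≈ 0.090909
J(g, L) = ⅙ (J(g, L) = 1/6 = ⅙)
s = 8 (s = 3 - 5*1*(-1) = 3 - 5*(-1) = 3 + 5 = 8)
I(U) = √U/11
I(s) + J(1, 4)*143 = √8/11 + (⅙)*143 = (2*√2)/11 + 143/6 = 2*√2/11 + 143/6 = 143/6 + 2*√2/11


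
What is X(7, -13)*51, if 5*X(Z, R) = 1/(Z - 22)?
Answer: -17/25 ≈ -0.68000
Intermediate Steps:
X(Z, R) = 1/(5*(-22 + Z)) (X(Z, R) = 1/(5*(Z - 22)) = 1/(5*(-22 + Z)))
X(7, -13)*51 = (1/(5*(-22 + 7)))*51 = ((⅕)/(-15))*51 = ((⅕)*(-1/15))*51 = -1/75*51 = -17/25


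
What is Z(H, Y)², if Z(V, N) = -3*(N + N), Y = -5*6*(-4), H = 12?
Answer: 518400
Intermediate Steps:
Y = 120 (Y = -30*(-4) = 120)
Z(V, N) = -6*N
Z(H, Y)² = (-6*120)² = (-720)² = 518400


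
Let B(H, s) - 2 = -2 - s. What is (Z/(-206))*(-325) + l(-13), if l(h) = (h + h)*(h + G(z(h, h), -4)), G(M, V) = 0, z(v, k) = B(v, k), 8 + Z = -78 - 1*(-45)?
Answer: 56303/206 ≈ 273.32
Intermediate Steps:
B(H, s) = -s (B(H, s) = 2 + (-2 - s) = -s)
Z = -41 (Z = -8 + (-78 - 1*(-45)) = -8 + (-78 + 45) = -8 - 33 = -41)
z(v, k) = -k
l(h) = 2*h² (l(h) = (h + h)*(h + 0) = (2*h)*h = 2*h²)
(Z/(-206))*(-325) + l(-13) = -41/(-206)*(-325) + 2*(-13)² = -41*(-1/206)*(-325) + 2*169 = (41/206)*(-325) + 338 = -13325/206 + 338 = 56303/206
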